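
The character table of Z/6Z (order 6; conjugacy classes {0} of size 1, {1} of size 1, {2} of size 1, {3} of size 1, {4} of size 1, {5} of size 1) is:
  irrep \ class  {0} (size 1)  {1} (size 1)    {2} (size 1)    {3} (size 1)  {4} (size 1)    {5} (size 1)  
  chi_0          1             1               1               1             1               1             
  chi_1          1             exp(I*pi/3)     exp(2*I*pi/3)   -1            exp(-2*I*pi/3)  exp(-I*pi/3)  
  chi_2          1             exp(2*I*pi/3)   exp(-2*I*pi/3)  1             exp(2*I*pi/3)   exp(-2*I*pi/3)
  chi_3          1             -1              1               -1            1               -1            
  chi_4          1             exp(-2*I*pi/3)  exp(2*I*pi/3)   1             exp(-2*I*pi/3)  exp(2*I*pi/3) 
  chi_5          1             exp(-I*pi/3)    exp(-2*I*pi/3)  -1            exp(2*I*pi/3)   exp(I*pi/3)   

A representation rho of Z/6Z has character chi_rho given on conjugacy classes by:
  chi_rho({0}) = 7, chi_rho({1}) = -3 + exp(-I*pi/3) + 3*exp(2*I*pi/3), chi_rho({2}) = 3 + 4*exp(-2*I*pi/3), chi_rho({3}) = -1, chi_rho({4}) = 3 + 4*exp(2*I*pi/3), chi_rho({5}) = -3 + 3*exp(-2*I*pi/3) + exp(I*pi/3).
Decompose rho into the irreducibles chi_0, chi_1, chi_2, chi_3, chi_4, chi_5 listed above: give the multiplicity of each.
Multiplicities: chi_0: 0, chi_1: 0, chi_2: 3, chi_3: 3, chi_4: 0, chi_5: 1.

Solution. Use <chi_rho, chi> = (1/|G|) sum_C |C| * chi_rho(C) * conj(chi(C)) with |G| = 6 for each irreducible chi in the table:
  <chi_rho, chi_0> = (1/6)[1*(7)*conj(1) + 1*(-3 + exp(-I*pi/3) + 3*exp(2*I*pi/3))*conj(1) + 1*(3 + 4*exp(-2*I*pi/3))*conj(1) + 1*(-1)*conj(1) + 1*(3 + 4*exp(2*I*pi/3))*conj(1) + 1*(-3 + 3*exp(-2*I*pi/3) + exp(I*pi/3))*conj(1)]
      = (1/6)[(7) + (-3 + exp(-I*pi/3) + 3*exp(2*I*pi/3)) + (3 + 4*exp(-2*I*pi/3)) + (-1) + (3 + 4*exp(2*I*pi/3)) + (-3 + 3*exp(-2*I*pi/3) + exp(I*pi/3))] = 0/6 = 0
  <chi_rho, chi_1> = (1/6)[1*(7)*conj(1) + 1*(-3 + exp(-I*pi/3) + 3*exp(2*I*pi/3))*conj(exp(I*pi/3)) + 1*(3 + 4*exp(-2*I*pi/3))*conj(exp(2*I*pi/3)) + 1*(-1)*conj(-1) + 1*(3 + 4*exp(2*I*pi/3))*conj(exp(-2*I*pi/3)) + 1*(-3 + 3*exp(-2*I*pi/3) + exp(I*pi/3))*conj(exp(-I*pi/3))]
      = (1/6)[(7) + (exp(-2*I*pi/3) - 3*exp(-I*pi/3) + 3*exp(I*pi/3)) + (3*exp(-2*I*pi/3) + 4*exp(2*I*pi/3)) + (1) + (4*exp(-2*I*pi/3) + 3*exp(2*I*pi/3)) + (-3*exp(I*pi/3) + 3*exp(-I*pi/3) + exp(2*I*pi/3))] = 0/6 = 0
  <chi_rho, chi_2> = (1/6)[1*(7)*conj(1) + 1*(-3 + exp(-I*pi/3) + 3*exp(2*I*pi/3))*conj(exp(2*I*pi/3)) + 1*(3 + 4*exp(-2*I*pi/3))*conj(exp(-2*I*pi/3)) + 1*(-1)*conj(1) + 1*(3 + 4*exp(2*I*pi/3))*conj(exp(2*I*pi/3)) + 1*(-3 + 3*exp(-2*I*pi/3) + exp(I*pi/3))*conj(exp(-2*I*pi/3))]
      = (1/6)[(7) + (2 - 3*exp(-2*I*pi/3)) + (4 + 3*exp(2*I*pi/3)) + (-1) + (4 + 3*exp(-2*I*pi/3)) + (2 - 3*exp(2*I*pi/3))] = 18/6 = 3
  <chi_rho, chi_3> = (1/6)[1*(7)*conj(1) + 1*(-3 + exp(-I*pi/3) + 3*exp(2*I*pi/3))*conj(-1) + 1*(3 + 4*exp(-2*I*pi/3))*conj(1) + 1*(-1)*conj(-1) + 1*(3 + 4*exp(2*I*pi/3))*conj(1) + 1*(-3 + 3*exp(-2*I*pi/3) + exp(I*pi/3))*conj(-1)]
      = (1/6)[(7) + (3 - 3*exp(2*I*pi/3) - exp(-I*pi/3)) + (3 + 4*exp(-2*I*pi/3)) + (1) + (3 + 4*exp(2*I*pi/3)) + (3 - exp(I*pi/3) - 3*exp(-2*I*pi/3))] = 18/6 = 3
  <chi_rho, chi_4> = (1/6)[1*(7)*conj(1) + 1*(-3 + exp(-I*pi/3) + 3*exp(2*I*pi/3))*conj(exp(-2*I*pi/3)) + 1*(3 + 4*exp(-2*I*pi/3))*conj(exp(2*I*pi/3)) + 1*(-1)*conj(1) + 1*(3 + 4*exp(2*I*pi/3))*conj(exp(-2*I*pi/3)) + 1*(-3 + 3*exp(-2*I*pi/3) + exp(I*pi/3))*conj(exp(2*I*pi/3))]
      = (1/6)[(7) + (3*exp(-2*I*pi/3) - 3*exp(2*I*pi/3) + exp(I*pi/3)) + (3*exp(-2*I*pi/3) + 4*exp(2*I*pi/3)) + (-1) + (4*exp(-2*I*pi/3) + 3*exp(2*I*pi/3)) + (exp(-I*pi/3) + 3*exp(2*I*pi/3) - 3*exp(-2*I*pi/3))] = 0/6 = 0
  <chi_rho, chi_5> = (1/6)[1*(7)*conj(1) + 1*(-3 + exp(-I*pi/3) + 3*exp(2*I*pi/3))*conj(exp(-I*pi/3)) + 1*(3 + 4*exp(-2*I*pi/3))*conj(exp(-2*I*pi/3)) + 1*(-1)*conj(-1) + 1*(3 + 4*exp(2*I*pi/3))*conj(exp(2*I*pi/3)) + 1*(-3 + 3*exp(-2*I*pi/3) + exp(I*pi/3))*conj(exp(I*pi/3))]
      = (1/6)[(7) + (-2 - 3*exp(I*pi/3)) + (4 + 3*exp(2*I*pi/3)) + (1) + (4 + 3*exp(-2*I*pi/3)) + (-2 - 3*exp(-I*pi/3))] = 6/6 = 1
(Exp terms are combined using exp(i*s)*conj(exp(i*t)) = exp(i*(s-t)), and sums of them are collapsed using the identity that for every m > 1 the m distinct m-th roots of unity sum to 0, e.g. 1 + exp(2*I*pi/3) + exp(-2*I*pi/3) = 0.)
Dimension check: dim(rho) = sum (mult * dim) = 0*1 + 0*1 + 3*1 + 3*1 + 0*1 + 1*1 = 7 = chi_rho(e) = 7.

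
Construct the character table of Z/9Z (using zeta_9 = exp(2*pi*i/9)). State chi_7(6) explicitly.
Character table of Z/9Z (irreps indexed chi_0,...,chi_8 with chi_k(m) = zeta_9^(k*m), zeta_9 = exp(2*pi*i/9)):
  irrep \ class  {0} (size 1)  {1} (size 1)    {2} (size 1)    {3} (size 1)    {4} (size 1)    {5} (size 1)    {6} (size 1)    {7} (size 1)    {8} (size 1)  
  chi_0          1             1               1               1               1               1               1               1               1             
  chi_1          1             exp(2*I*pi/9)   exp(4*I*pi/9)   exp(2*I*pi/3)   exp(8*I*pi/9)   exp(-8*I*pi/9)  exp(-2*I*pi/3)  exp(-4*I*pi/9)  exp(-2*I*pi/9)
  chi_2          1             exp(4*I*pi/9)   exp(8*I*pi/9)   exp(-2*I*pi/3)  exp(-2*I*pi/9)  exp(2*I*pi/9)   exp(2*I*pi/3)   exp(-8*I*pi/9)  exp(-4*I*pi/9)
  chi_3          1             exp(2*I*pi/3)   exp(-2*I*pi/3)  1               exp(2*I*pi/3)   exp(-2*I*pi/3)  1               exp(2*I*pi/3)   exp(-2*I*pi/3)
  chi_4          1             exp(8*I*pi/9)   exp(-2*I*pi/9)  exp(2*I*pi/3)   exp(-4*I*pi/9)  exp(4*I*pi/9)   exp(-2*I*pi/3)  exp(2*I*pi/9)   exp(-8*I*pi/9)
  chi_5          1             exp(-8*I*pi/9)  exp(2*I*pi/9)   exp(-2*I*pi/3)  exp(4*I*pi/9)   exp(-4*I*pi/9)  exp(2*I*pi/3)   exp(-2*I*pi/9)  exp(8*I*pi/9) 
  chi_6          1             exp(-2*I*pi/3)  exp(2*I*pi/3)   1               exp(-2*I*pi/3)  exp(2*I*pi/3)   1               exp(-2*I*pi/3)  exp(2*I*pi/3) 
  chi_7          1             exp(-4*I*pi/9)  exp(-8*I*pi/9)  exp(2*I*pi/3)   exp(2*I*pi/9)   exp(-2*I*pi/9)  exp(-2*I*pi/3)  exp(8*I*pi/9)   exp(4*I*pi/9) 
  chi_8          1             exp(-2*I*pi/9)  exp(-4*I*pi/9)  exp(-2*I*pi/3)  exp(-8*I*pi/9)  exp(8*I*pi/9)   exp(2*I*pi/3)   exp(4*I*pi/9)   exp(2*I*pi/9) 

Spot check: chi_7(6) = zeta_9^(7*6) = zeta_9^42 = exp(-2*I*pi/3).

Argument: Z/9Z is abelian, so all 9 irreducible complex representations are 1-dimensional. They are given by chi_k(m) = zeta_9^(k*m) for k = 0,...,8. Row orthogonality: sum_m chi_k(m) conj(chi_l(m)) = 9 * [k = l].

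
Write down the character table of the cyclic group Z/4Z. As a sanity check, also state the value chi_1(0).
Character table of Z/4Z (irreps indexed chi_0,...,chi_3 with chi_k(m) = zeta_4^(k*m), zeta_4 = exp(2*pi*i/4)):
  irrep \ class  {0} (size 1)  {1} (size 1)  {2} (size 1)  {3} (size 1)
  chi_0          1             1             1             1           
  chi_1          1             I             -1            -I          
  chi_2          1             -1            1             -1          
  chi_3          1             -I            -1            I           

Spot check: chi_1(0) = zeta_4^(1*0) = zeta_4^0 = 1.

Z/4Z is abelian, so all 4 irreducible complex representations are 1-dimensional. They are given by chi_k(m) = zeta_4^(k*m) for k = 0,...,3. Row orthogonality: sum_m chi_k(m) conj(chi_l(m)) = 4 * [k = l].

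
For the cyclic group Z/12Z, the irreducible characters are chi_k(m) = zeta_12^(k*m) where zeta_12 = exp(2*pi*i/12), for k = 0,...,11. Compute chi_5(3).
chi_5(3) = zeta_12^15 = I

Proof sketch: chi_5(3) = zeta_12^(5*3) = zeta_12^15. Since zeta_12^12 = 1, this equals zeta_12^3 = exp(2*pi*i*3/12) = I.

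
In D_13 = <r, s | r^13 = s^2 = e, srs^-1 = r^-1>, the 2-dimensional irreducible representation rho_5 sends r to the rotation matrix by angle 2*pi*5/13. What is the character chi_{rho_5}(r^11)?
chi_{rho_5}(r^11) = 2*cos(2*pi*5*11/13) = 2*cos(110*pi/13)

rho_5(r^11) is rotation by angle 2*pi*5*11/13, whose trace is 2*cos(2*pi*5*11/13) = 2*cos(110*pi/13).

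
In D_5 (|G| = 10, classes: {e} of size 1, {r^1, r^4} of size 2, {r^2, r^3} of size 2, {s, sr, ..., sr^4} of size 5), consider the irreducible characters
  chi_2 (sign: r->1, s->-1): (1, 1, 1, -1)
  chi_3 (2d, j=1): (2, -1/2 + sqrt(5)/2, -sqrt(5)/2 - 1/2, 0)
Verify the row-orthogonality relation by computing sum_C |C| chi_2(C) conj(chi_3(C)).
Sum = 0; so <chi_2, chi_3> = 0 (distinct irreducibles are orthogonal).

Reasoning: Compute term by term over conjugacy classes (|C| * chi_2(C) * conj(chi_3(C))):
  1*(1)*conj(2) + 2*(1)*conj(-1/2 + sqrt(5)/2) + 2*(1)*conj(-sqrt(5)/2 - 1/2) + 5*(-1)*conj(0)
  = (2) + (-1 + sqrt(5)) + (-sqrt(5) - 1) + (0)
  = 0.
Dividing by |G| = 10 gives 0/10 = 0, matching the row-orthogonality relation <chi_2, chi_3> = [chi_2 = chi_3].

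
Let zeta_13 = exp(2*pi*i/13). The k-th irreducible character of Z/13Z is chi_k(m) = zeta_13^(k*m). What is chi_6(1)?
chi_6(1) = zeta_13^6 = exp(12*I*pi/13)

Derivation: chi_6(1) = zeta_13^(6*1) = zeta_13^6. Since zeta_13^13 = 1, this equals zeta_13^6 = exp(2*pi*i*6/13) = exp(12*I*pi/13).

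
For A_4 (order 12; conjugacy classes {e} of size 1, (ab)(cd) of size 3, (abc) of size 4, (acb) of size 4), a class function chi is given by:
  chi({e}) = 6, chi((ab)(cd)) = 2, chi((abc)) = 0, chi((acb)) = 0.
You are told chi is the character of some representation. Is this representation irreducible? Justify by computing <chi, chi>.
Not irreducible (reducible): <chi, chi> = 4 > 1.

Justification: <chi, chi> = (1/|G|) sum_C |C| * |chi(C)|^2 = (1/12)[1*|6|^2 + 3*|2|^2 + 4*|0|^2 + 4*|0|^2]
  = (1/12)[(36) + (12) + (0) + (0)] = 48/12 = 4.
(Exp terms are combined using exp(i*s)*conj(exp(i*t)) = exp(i*(s-t)), and sums of them are collapsed using the identity that for every m > 1 the m distinct m-th roots of unity sum to 0, e.g. 1 + exp(2*I*pi/3) + exp(-2*I*pi/3) = 0.)
A character is irreducible iff <chi, chi> = 1, so this representation is reducible.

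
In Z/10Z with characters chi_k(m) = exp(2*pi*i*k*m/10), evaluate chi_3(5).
chi_3(5) = zeta_10^15 = -1

Solution. chi_3(5) = zeta_10^(3*5) = zeta_10^15. Since zeta_10^10 = 1, this equals zeta_10^5 = exp(2*pi*i*5/10) = -1.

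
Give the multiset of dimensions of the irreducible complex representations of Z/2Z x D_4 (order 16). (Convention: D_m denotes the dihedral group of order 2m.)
Dimensions: 1, 1, 1, 1, 1, 1, 1, 1, 2, 2

Derivation: There are 10 irreducibles (= number of conjugacy classes). Their dimensions d_i satisfy sum d_i^2 = |G| = 16: 1 + 1 + 1 + 1 + 1 + 1 + 1 + 1 + 4 + 4 = 16. (For the product with Z/2Z: each of the 2 1-dim characters of Z/2Z tensors with each irrep of D_4, giving 2 copies of each D_4-dimension.)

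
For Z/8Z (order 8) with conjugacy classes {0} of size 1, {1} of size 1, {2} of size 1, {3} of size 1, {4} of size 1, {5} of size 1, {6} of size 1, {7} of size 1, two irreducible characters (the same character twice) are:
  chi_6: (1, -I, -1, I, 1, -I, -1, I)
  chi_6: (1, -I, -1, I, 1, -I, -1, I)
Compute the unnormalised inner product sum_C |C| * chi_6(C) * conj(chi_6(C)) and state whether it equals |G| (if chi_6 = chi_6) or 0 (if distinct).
Sum = 8 = |G| = 8; so <chi_6, chi_6> = 1 (norm-1 confirms irreducibility).

Details: Compute term by term over conjugacy classes (|C| * chi_6(C) * conj(chi_6(C))):
  1*(1)*conj(1) + 1*(-I)*conj(-I) + 1*(-1)*conj(-1) + 1*(I)*conj(I) + 1*(1)*conj(1) + 1*(-I)*conj(-I) + 1*(-1)*conj(-1) + 1*(I)*conj(I)
  = (1) + (1) + (1) + (1) + (1) + (1) + (1) + (1)
  = 8.
(Exp terms are combined using exp(i*s)*conj(exp(i*t)) = exp(i*(s-t)), and sums of them are collapsed using the identity that for every m > 1 the m distinct m-th roots of unity sum to 0, e.g. 1 + exp(2*I*pi/3) + exp(-2*I*pi/3) = 0.)
Dividing by |G| = 8 gives 8/8 = 1, matching the row-orthogonality relation <chi_6, chi_6> = [chi_6 = chi_6].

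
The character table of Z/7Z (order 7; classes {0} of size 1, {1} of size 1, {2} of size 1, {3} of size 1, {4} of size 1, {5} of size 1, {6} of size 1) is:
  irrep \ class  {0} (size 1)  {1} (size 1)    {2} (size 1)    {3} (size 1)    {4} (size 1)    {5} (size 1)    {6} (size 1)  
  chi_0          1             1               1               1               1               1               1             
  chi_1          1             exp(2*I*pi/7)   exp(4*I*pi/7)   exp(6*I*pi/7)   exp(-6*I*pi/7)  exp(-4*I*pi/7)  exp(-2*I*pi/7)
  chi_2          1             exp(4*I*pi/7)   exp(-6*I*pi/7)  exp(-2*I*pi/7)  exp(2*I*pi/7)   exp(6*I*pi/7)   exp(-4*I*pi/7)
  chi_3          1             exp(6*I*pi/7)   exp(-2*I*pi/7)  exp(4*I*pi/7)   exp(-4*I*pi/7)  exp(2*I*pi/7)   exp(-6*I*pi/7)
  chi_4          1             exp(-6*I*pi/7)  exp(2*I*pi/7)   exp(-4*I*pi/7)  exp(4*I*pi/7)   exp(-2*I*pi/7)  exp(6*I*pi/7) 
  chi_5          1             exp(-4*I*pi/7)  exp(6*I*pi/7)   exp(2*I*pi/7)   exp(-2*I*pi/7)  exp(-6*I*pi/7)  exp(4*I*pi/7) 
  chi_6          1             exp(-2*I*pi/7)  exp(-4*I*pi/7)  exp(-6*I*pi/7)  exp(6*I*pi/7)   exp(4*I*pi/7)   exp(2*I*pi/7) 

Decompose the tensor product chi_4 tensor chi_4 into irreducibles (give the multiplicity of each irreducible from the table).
chi_4 tensor chi_4 = chi_1 (all other irreducibles have multiplicity 0).

The character of a tensor product is the pointwise product (chi_4 * chi_4)(C) = chi_4(C) * chi_4(C):
  {0}: (1)*(1), {1}: (exp(-6*I*pi/7))*(exp(-6*I*pi/7)), {2}: (exp(2*I*pi/7))*(exp(2*I*pi/7)), {3}: (exp(-4*I*pi/7))*(exp(-4*I*pi/7)), {4}: (exp(4*I*pi/7))*(exp(4*I*pi/7)), {5}: (exp(-2*I*pi/7))*(exp(-2*I*pi/7)), {6}: (exp(6*I*pi/7))*(exp(6*I*pi/7))
so (chi_4 * chi_4) takes values
  {0} -> 1, {1} -> exp(2*I*pi/7), {2} -> exp(4*I*pi/7), {3} -> exp(6*I*pi/7), {4} -> exp(-6*I*pi/7), {5} -> exp(-4*I*pi/7), {6} -> exp(-2*I*pi/7).
Now take the inner product of this character with each irreducible chi from the table, <chi_4*chi_4, chi> = (1/7) sum_C |C| (chi_4*chi_4)(C) conj(chi(C)):
  <chi_4*chi_4, chi_0> = (1/7)[1*(1)*conj(1) + 1*(exp(2*I*pi/7))*conj(1) + 1*(exp(4*I*pi/7))*conj(1) + 1*(exp(6*I*pi/7))*conj(1) + 1*(exp(-6*I*pi/7))*conj(1) + 1*(exp(-4*I*pi/7))*conj(1) + 1*(exp(-2*I*pi/7))*conj(1)]
      = (1/7)[(1) + (exp(2*I*pi/7)) + (exp(4*I*pi/7)) + (exp(6*I*pi/7)) + (exp(-6*I*pi/7)) + (exp(-4*I*pi/7)) + (exp(-2*I*pi/7))] = 0/7 = 0
  <chi_4*chi_4, chi_1> = (1/7)[1*(1)*conj(1) + 1*(exp(2*I*pi/7))*conj(exp(2*I*pi/7)) + 1*(exp(4*I*pi/7))*conj(exp(4*I*pi/7)) + 1*(exp(6*I*pi/7))*conj(exp(6*I*pi/7)) + 1*(exp(-6*I*pi/7))*conj(exp(-6*I*pi/7)) + 1*(exp(-4*I*pi/7))*conj(exp(-4*I*pi/7)) + 1*(exp(-2*I*pi/7))*conj(exp(-2*I*pi/7))]
      = (1/7)[(1) + (1) + (1) + (1) + (1) + (1) + (1)] = 7/7 = 1
  <chi_4*chi_4, chi_2> = (1/7)[1*(1)*conj(1) + 1*(exp(2*I*pi/7))*conj(exp(4*I*pi/7)) + 1*(exp(4*I*pi/7))*conj(exp(-6*I*pi/7)) + 1*(exp(6*I*pi/7))*conj(exp(-2*I*pi/7)) + 1*(exp(-6*I*pi/7))*conj(exp(2*I*pi/7)) + 1*(exp(-4*I*pi/7))*conj(exp(6*I*pi/7)) + 1*(exp(-2*I*pi/7))*conj(exp(-4*I*pi/7))]
      = (1/7)[(1) + (exp(-2*I*pi/7)) + (exp(-4*I*pi/7)) + (exp(-6*I*pi/7)) + (exp(6*I*pi/7)) + (exp(4*I*pi/7)) + (exp(2*I*pi/7))] = 0/7 = 0
  <chi_4*chi_4, chi_3> = (1/7)[1*(1)*conj(1) + 1*(exp(2*I*pi/7))*conj(exp(6*I*pi/7)) + 1*(exp(4*I*pi/7))*conj(exp(-2*I*pi/7)) + 1*(exp(6*I*pi/7))*conj(exp(4*I*pi/7)) + 1*(exp(-6*I*pi/7))*conj(exp(-4*I*pi/7)) + 1*(exp(-4*I*pi/7))*conj(exp(2*I*pi/7)) + 1*(exp(-2*I*pi/7))*conj(exp(-6*I*pi/7))]
      = (1/7)[(1) + (exp(-4*I*pi/7)) + (exp(6*I*pi/7)) + (exp(2*I*pi/7)) + (exp(-2*I*pi/7)) + (exp(-6*I*pi/7)) + (exp(4*I*pi/7))] = 0/7 = 0
  <chi_4*chi_4, chi_4> = (1/7)[1*(1)*conj(1) + 1*(exp(2*I*pi/7))*conj(exp(-6*I*pi/7)) + 1*(exp(4*I*pi/7))*conj(exp(2*I*pi/7)) + 1*(exp(6*I*pi/7))*conj(exp(-4*I*pi/7)) + 1*(exp(-6*I*pi/7))*conj(exp(4*I*pi/7)) + 1*(exp(-4*I*pi/7))*conj(exp(-2*I*pi/7)) + 1*(exp(-2*I*pi/7))*conj(exp(6*I*pi/7))]
      = (1/7)[(1) + (exp(-6*I*pi/7)) + (exp(2*I*pi/7)) + (exp(-4*I*pi/7)) + (exp(4*I*pi/7)) + (exp(-2*I*pi/7)) + (exp(6*I*pi/7))] = 0/7 = 0
  <chi_4*chi_4, chi_5> = (1/7)[1*(1)*conj(1) + 1*(exp(2*I*pi/7))*conj(exp(-4*I*pi/7)) + 1*(exp(4*I*pi/7))*conj(exp(6*I*pi/7)) + 1*(exp(6*I*pi/7))*conj(exp(2*I*pi/7)) + 1*(exp(-6*I*pi/7))*conj(exp(-2*I*pi/7)) + 1*(exp(-4*I*pi/7))*conj(exp(-6*I*pi/7)) + 1*(exp(-2*I*pi/7))*conj(exp(4*I*pi/7))]
      = (1/7)[(1) + (exp(6*I*pi/7)) + (exp(-2*I*pi/7)) + (exp(4*I*pi/7)) + (exp(-4*I*pi/7)) + (exp(2*I*pi/7)) + (exp(-6*I*pi/7))] = 0/7 = 0
  <chi_4*chi_4, chi_6> = (1/7)[1*(1)*conj(1) + 1*(exp(2*I*pi/7))*conj(exp(-2*I*pi/7)) + 1*(exp(4*I*pi/7))*conj(exp(-4*I*pi/7)) + 1*(exp(6*I*pi/7))*conj(exp(-6*I*pi/7)) + 1*(exp(-6*I*pi/7))*conj(exp(6*I*pi/7)) + 1*(exp(-4*I*pi/7))*conj(exp(4*I*pi/7)) + 1*(exp(-2*I*pi/7))*conj(exp(2*I*pi/7))]
      = (1/7)[(1) + (exp(4*I*pi/7)) + (exp(-6*I*pi/7)) + (exp(-2*I*pi/7)) + (exp(2*I*pi/7)) + (exp(6*I*pi/7)) + (exp(-4*I*pi/7))] = 0/7 = 0
(Exp terms are combined using exp(i*s)*conj(exp(i*t)) = exp(i*(s-t)), and sums of them are collapsed using the identity that for every m > 1 the m distinct m-th roots of unity sum to 0, e.g. 1 + exp(2*I*pi/3) + exp(-2*I*pi/3) = 0.)
Hence the multiplicities are chi_1: 1. Dimension check: dim(chi_4)*dim(chi_4) = 1*1 = 1 and sum (mult * dim) = 1*1 = 1.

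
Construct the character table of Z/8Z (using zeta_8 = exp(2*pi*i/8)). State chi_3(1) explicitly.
Character table of Z/8Z (irreps indexed chi_0,...,chi_7 with chi_k(m) = zeta_8^(k*m), zeta_8 = exp(2*pi*i/8)):
  irrep \ class  {0} (size 1)  {1} (size 1)    {2} (size 1)  {3} (size 1)    {4} (size 1)  {5} (size 1)    {6} (size 1)  {7} (size 1)  
  chi_0          1             1               1             1               1             1               1             1             
  chi_1          1             exp(I*pi/4)     I             exp(3*I*pi/4)   -1            exp(-3*I*pi/4)  -I            exp(-I*pi/4)  
  chi_2          1             I               -1            -I              1             I               -1            -I            
  chi_3          1             exp(3*I*pi/4)   -I            exp(I*pi/4)     -1            exp(-I*pi/4)    I             exp(-3*I*pi/4)
  chi_4          1             -1              1             -1              1             -1              1             -1            
  chi_5          1             exp(-3*I*pi/4)  I             exp(-I*pi/4)    -1            exp(I*pi/4)     -I            exp(3*I*pi/4) 
  chi_6          1             -I              -1            I               1             -I              -1            I             
  chi_7          1             exp(-I*pi/4)    -I            exp(-3*I*pi/4)  -1            exp(3*I*pi/4)   I             exp(I*pi/4)   

Spot check: chi_3(1) = zeta_8^(3*1) = zeta_8^3 = exp(3*I*pi/4).

Reasoning: Z/8Z is abelian, so all 8 irreducible complex representations are 1-dimensional. They are given by chi_k(m) = zeta_8^(k*m) for k = 0,...,7. Row orthogonality: sum_m chi_k(m) conj(chi_l(m)) = 8 * [k = l].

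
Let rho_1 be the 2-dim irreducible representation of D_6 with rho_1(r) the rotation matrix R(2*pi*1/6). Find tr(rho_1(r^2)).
chi_{rho_1}(r^2) = 2*cos(2*pi*1*2/6) = -1

Working: rho_1(r^2) is rotation by angle 2*pi*1*2/6, whose trace is 2*cos(2*pi*1*2/6) = -1.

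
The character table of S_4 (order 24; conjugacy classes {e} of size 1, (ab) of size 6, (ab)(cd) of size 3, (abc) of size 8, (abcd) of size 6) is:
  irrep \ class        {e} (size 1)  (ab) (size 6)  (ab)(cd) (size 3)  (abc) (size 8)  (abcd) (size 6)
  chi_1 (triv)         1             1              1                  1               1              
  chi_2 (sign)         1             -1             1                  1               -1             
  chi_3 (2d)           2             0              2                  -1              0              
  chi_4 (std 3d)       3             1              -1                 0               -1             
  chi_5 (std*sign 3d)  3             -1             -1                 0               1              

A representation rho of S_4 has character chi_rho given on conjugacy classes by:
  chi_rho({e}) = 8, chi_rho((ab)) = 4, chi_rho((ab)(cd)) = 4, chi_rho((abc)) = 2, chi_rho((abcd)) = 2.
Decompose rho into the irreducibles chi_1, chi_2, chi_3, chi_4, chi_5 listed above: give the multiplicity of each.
Multiplicities: chi_1: 3, chi_2: 0, chi_3: 1, chi_4: 1, chi_5: 0.

Details: Use <chi_rho, chi> = (1/|G|) sum_C |C| * chi_rho(C) * conj(chi(C)) with |G| = 24 for each irreducible chi in the table:
  <chi_rho, chi_1> = (1/24)[1*(8)*conj(1) + 6*(4)*conj(1) + 3*(4)*conj(1) + 8*(2)*conj(1) + 6*(2)*conj(1)]
      = (1/24)[(8) + (24) + (12) + (16) + (12)] = 72/24 = 3
  <chi_rho, chi_2> = (1/24)[1*(8)*conj(1) + 6*(4)*conj(-1) + 3*(4)*conj(1) + 8*(2)*conj(1) + 6*(2)*conj(-1)]
      = (1/24)[(8) + (-24) + (12) + (16) + (-12)] = 0/24 = 0
  <chi_rho, chi_3> = (1/24)[1*(8)*conj(2) + 6*(4)*conj(0) + 3*(4)*conj(2) + 8*(2)*conj(-1) + 6*(2)*conj(0)]
      = (1/24)[(16) + (0) + (24) + (-16) + (0)] = 24/24 = 1
  <chi_rho, chi_4> = (1/24)[1*(8)*conj(3) + 6*(4)*conj(1) + 3*(4)*conj(-1) + 8*(2)*conj(0) + 6*(2)*conj(-1)]
      = (1/24)[(24) + (24) + (-12) + (0) + (-12)] = 24/24 = 1
  <chi_rho, chi_5> = (1/24)[1*(8)*conj(3) + 6*(4)*conj(-1) + 3*(4)*conj(-1) + 8*(2)*conj(0) + 6*(2)*conj(1)]
      = (1/24)[(24) + (-24) + (-12) + (0) + (12)] = 0/24 = 0
Dimension check: dim(rho) = sum (mult * dim) = 3*1 + 0*1 + 1*2 + 1*3 + 0*3 = 8 = chi_rho(e) = 8.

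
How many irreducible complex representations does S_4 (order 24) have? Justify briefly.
5

Working: The number of irreducible complex representations of a finite group equals its number of conjugacy classes. Conjugacy classes in S_4 correspond to cycle types, i.e. partitions of 4; there are p(4) = 5 of them, so S_4 (order 24) has exactly 5 irreducible complex representations.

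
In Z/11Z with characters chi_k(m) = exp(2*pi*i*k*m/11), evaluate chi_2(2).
chi_2(2) = zeta_11^4 = exp(8*I*pi/11)

Argument: chi_2(2) = zeta_11^(2*2) = zeta_11^4. Since zeta_11^11 = 1, this equals zeta_11^4 = exp(2*pi*i*4/11) = exp(8*I*pi/11).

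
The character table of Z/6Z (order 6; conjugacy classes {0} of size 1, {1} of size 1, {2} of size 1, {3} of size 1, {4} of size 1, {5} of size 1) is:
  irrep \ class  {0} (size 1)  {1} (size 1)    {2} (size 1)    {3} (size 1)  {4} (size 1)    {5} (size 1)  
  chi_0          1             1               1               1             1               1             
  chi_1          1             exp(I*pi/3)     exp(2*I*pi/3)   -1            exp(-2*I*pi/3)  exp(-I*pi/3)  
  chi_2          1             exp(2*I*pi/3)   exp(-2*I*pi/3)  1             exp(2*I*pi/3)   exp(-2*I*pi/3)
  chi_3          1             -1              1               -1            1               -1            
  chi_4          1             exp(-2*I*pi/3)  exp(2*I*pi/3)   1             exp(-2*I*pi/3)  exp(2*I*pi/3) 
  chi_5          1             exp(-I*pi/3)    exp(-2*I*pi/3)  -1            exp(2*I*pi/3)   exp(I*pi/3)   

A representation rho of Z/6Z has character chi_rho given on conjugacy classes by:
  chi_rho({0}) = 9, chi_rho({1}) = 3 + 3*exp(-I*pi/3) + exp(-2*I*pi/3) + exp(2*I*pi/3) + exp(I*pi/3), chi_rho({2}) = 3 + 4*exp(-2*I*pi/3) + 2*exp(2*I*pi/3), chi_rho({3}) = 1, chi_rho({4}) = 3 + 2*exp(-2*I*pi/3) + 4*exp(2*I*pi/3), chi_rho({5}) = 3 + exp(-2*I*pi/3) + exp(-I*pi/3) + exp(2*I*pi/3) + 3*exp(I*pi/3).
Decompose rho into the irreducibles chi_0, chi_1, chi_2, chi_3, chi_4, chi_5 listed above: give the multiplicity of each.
Multiplicities: chi_0: 3, chi_1: 1, chi_2: 1, chi_3: 0, chi_4: 1, chi_5: 3.

Explanation: Use <chi_rho, chi> = (1/|G|) sum_C |C| * chi_rho(C) * conj(chi(C)) with |G| = 6 for each irreducible chi in the table:
  <chi_rho, chi_0> = (1/6)[1*(9)*conj(1) + 1*(3 + 3*exp(-I*pi/3) + exp(-2*I*pi/3) + exp(2*I*pi/3) + exp(I*pi/3))*conj(1) + 1*(3 + 4*exp(-2*I*pi/3) + 2*exp(2*I*pi/3))*conj(1) + 1*(1)*conj(1) + 1*(3 + 2*exp(-2*I*pi/3) + 4*exp(2*I*pi/3))*conj(1) + 1*(3 + exp(-2*I*pi/3) + exp(-I*pi/3) + exp(2*I*pi/3) + 3*exp(I*pi/3))*conj(1)]
      = (1/6)[(9) + (3 + 3*exp(-I*pi/3) + exp(-2*I*pi/3) + exp(2*I*pi/3) + exp(I*pi/3)) + (3 + 4*exp(-2*I*pi/3) + 2*exp(2*I*pi/3)) + (1) + (3 + 2*exp(-2*I*pi/3) + 4*exp(2*I*pi/3)) + (3 + exp(-2*I*pi/3) + exp(-I*pi/3) + exp(2*I*pi/3) + 3*exp(I*pi/3))] = 18/6 = 3
  <chi_rho, chi_1> = (1/6)[1*(9)*conj(1) + 1*(3 + 3*exp(-I*pi/3) + exp(-2*I*pi/3) + exp(2*I*pi/3) + exp(I*pi/3))*conj(exp(I*pi/3)) + 1*(3 + 4*exp(-2*I*pi/3) + 2*exp(2*I*pi/3))*conj(exp(2*I*pi/3)) + 1*(1)*conj(-1) + 1*(3 + 2*exp(-2*I*pi/3) + 4*exp(2*I*pi/3))*conj(exp(-2*I*pi/3)) + 1*(3 + exp(-2*I*pi/3) + exp(-I*pi/3) + exp(2*I*pi/3) + 3*exp(I*pi/3))*conj(exp(-I*pi/3))]
      = (1/6)[(9) + (3*exp(-2*I*pi/3) + 3*exp(-I*pi/3) + exp(I*pi/3)) + (2 + 3*exp(-2*I*pi/3) + 4*exp(2*I*pi/3)) + (-1) + (2 + 4*exp(-2*I*pi/3) + 3*exp(2*I*pi/3)) + (exp(-I*pi/3) + 3*exp(2*I*pi/3) + 3*exp(I*pi/3))] = 6/6 = 1
  <chi_rho, chi_2> = (1/6)[1*(9)*conj(1) + 1*(3 + 3*exp(-I*pi/3) + exp(-2*I*pi/3) + exp(2*I*pi/3) + exp(I*pi/3))*conj(exp(2*I*pi/3)) + 1*(3 + 4*exp(-2*I*pi/3) + 2*exp(2*I*pi/3))*conj(exp(-2*I*pi/3)) + 1*(1)*conj(1) + 1*(3 + 2*exp(-2*I*pi/3) + 4*exp(2*I*pi/3))*conj(exp(2*I*pi/3)) + 1*(3 + exp(-2*I*pi/3) + exp(-I*pi/3) + exp(2*I*pi/3) + 3*exp(I*pi/3))*conj(exp(-2*I*pi/3))]
      = (1/6)[(9) + (-2 + 3*exp(-2*I*pi/3) + exp(-I*pi/3) + exp(2*I*pi/3)) + (4 + 2*exp(-2*I*pi/3) + 3*exp(2*I*pi/3)) + (1) + (4 + 3*exp(-2*I*pi/3) + 2*exp(2*I*pi/3)) + (-2 + exp(-2*I*pi/3) + exp(I*pi/3) + 3*exp(2*I*pi/3))] = 6/6 = 1
  <chi_rho, chi_3> = (1/6)[1*(9)*conj(1) + 1*(3 + 3*exp(-I*pi/3) + exp(-2*I*pi/3) + exp(2*I*pi/3) + exp(I*pi/3))*conj(-1) + 1*(3 + 4*exp(-2*I*pi/3) + 2*exp(2*I*pi/3))*conj(1) + 1*(1)*conj(-1) + 1*(3 + 2*exp(-2*I*pi/3) + 4*exp(2*I*pi/3))*conj(1) + 1*(3 + exp(-2*I*pi/3) + exp(-I*pi/3) + exp(2*I*pi/3) + 3*exp(I*pi/3))*conj(-1)]
      = (1/6)[(9) + (-3 - exp(I*pi/3) - exp(2*I*pi/3) - exp(-2*I*pi/3) - 3*exp(-I*pi/3)) + (3 + 4*exp(-2*I*pi/3) + 2*exp(2*I*pi/3)) + (-1) + (3 + 2*exp(-2*I*pi/3) + 4*exp(2*I*pi/3)) + (-3 - 3*exp(I*pi/3) - exp(2*I*pi/3) - exp(-I*pi/3) - exp(-2*I*pi/3))] = 0/6 = 0
  <chi_rho, chi_4> = (1/6)[1*(9)*conj(1) + 1*(3 + 3*exp(-I*pi/3) + exp(-2*I*pi/3) + exp(2*I*pi/3) + exp(I*pi/3))*conj(exp(-2*I*pi/3)) + 1*(3 + 4*exp(-2*I*pi/3) + 2*exp(2*I*pi/3))*conj(exp(2*I*pi/3)) + 1*(1)*conj(1) + 1*(3 + 2*exp(-2*I*pi/3) + 4*exp(2*I*pi/3))*conj(exp(-2*I*pi/3)) + 1*(3 + exp(-2*I*pi/3) + exp(-I*pi/3) + exp(2*I*pi/3) + 3*exp(I*pi/3))*conj(exp(2*I*pi/3))]
      = (1/6)[(9) + (exp(-2*I*pi/3) + 3*exp(2*I*pi/3) + 3*exp(I*pi/3)) + (2 + 3*exp(-2*I*pi/3) + 4*exp(2*I*pi/3)) + (1) + (2 + 4*exp(-2*I*pi/3) + 3*exp(2*I*pi/3)) + (3*exp(-2*I*pi/3) + 3*exp(-I*pi/3) + exp(2*I*pi/3))] = 6/6 = 1
  <chi_rho, chi_5> = (1/6)[1*(9)*conj(1) + 1*(3 + 3*exp(-I*pi/3) + exp(-2*I*pi/3) + exp(2*I*pi/3) + exp(I*pi/3))*conj(exp(-I*pi/3)) + 1*(3 + 4*exp(-2*I*pi/3) + 2*exp(2*I*pi/3))*conj(exp(-2*I*pi/3)) + 1*(1)*conj(-1) + 1*(3 + 2*exp(-2*I*pi/3) + 4*exp(2*I*pi/3))*conj(exp(2*I*pi/3)) + 1*(3 + exp(-2*I*pi/3) + exp(-I*pi/3) + exp(2*I*pi/3) + 3*exp(I*pi/3))*conj(exp(I*pi/3))]
      = (1/6)[(9) + (2 + exp(-I*pi/3) + exp(2*I*pi/3) + 3*exp(I*pi/3)) + (4 + 2*exp(-2*I*pi/3) + 3*exp(2*I*pi/3)) + (-1) + (4 + 3*exp(-2*I*pi/3) + 2*exp(2*I*pi/3)) + (2 + 3*exp(-I*pi/3) + exp(-2*I*pi/3) + exp(I*pi/3))] = 18/6 = 3
(Exp terms are combined using exp(i*s)*conj(exp(i*t)) = exp(i*(s-t)), and sums of them are collapsed using the identity that for every m > 1 the m distinct m-th roots of unity sum to 0, e.g. 1 + exp(2*I*pi/3) + exp(-2*I*pi/3) = 0.)
Dimension check: dim(rho) = sum (mult * dim) = 3*1 + 1*1 + 1*1 + 0*1 + 1*1 + 3*1 = 9 = chi_rho(e) = 9.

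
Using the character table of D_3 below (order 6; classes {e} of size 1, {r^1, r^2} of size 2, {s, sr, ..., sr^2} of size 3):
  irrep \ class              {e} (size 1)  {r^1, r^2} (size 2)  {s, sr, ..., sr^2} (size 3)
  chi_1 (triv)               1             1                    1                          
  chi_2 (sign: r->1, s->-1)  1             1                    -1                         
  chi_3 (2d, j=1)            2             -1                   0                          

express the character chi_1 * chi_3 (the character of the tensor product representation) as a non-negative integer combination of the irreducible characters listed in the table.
chi_1 tensor chi_3 = chi_3 (all other irreducibles have multiplicity 0).

Derivation: The character of a tensor product is the pointwise product (chi_1 * chi_3)(C) = chi_1(C) * chi_3(C):
  {e}: (1)*(2), {r^1, r^2}: (1)*(-1), {s, sr, ..., sr^2}: (1)*(0)
so (chi_1 * chi_3) takes values
  {e} -> 2, {r^1, r^2} -> -1, {s, sr, ..., sr^2} -> 0.
Now take the inner product of this character with each irreducible chi from the table, <chi_1*chi_3, chi> = (1/6) sum_C |C| (chi_1*chi_3)(C) conj(chi(C)):
  <chi_1*chi_3, chi_1> = (1/6)[1*(2)*conj(1) + 2*(-1)*conj(1) + 3*(0)*conj(1)]
      = (1/6)[(2) + (-2) + (0)] = 0/6 = 0
  <chi_1*chi_3, chi_2> = (1/6)[1*(2)*conj(1) + 2*(-1)*conj(1) + 3*(0)*conj(-1)]
      = (1/6)[(2) + (-2) + (0)] = 0/6 = 0
  <chi_1*chi_3, chi_3> = (1/6)[1*(2)*conj(2) + 2*(-1)*conj(-1) + 3*(0)*conj(0)]
      = (1/6)[(4) + (2) + (0)] = 6/6 = 1
Hence the multiplicities are chi_3: 1. Dimension check: dim(chi_1)*dim(chi_3) = 1*2 = 2 and sum (mult * dim) = 1*2 = 2.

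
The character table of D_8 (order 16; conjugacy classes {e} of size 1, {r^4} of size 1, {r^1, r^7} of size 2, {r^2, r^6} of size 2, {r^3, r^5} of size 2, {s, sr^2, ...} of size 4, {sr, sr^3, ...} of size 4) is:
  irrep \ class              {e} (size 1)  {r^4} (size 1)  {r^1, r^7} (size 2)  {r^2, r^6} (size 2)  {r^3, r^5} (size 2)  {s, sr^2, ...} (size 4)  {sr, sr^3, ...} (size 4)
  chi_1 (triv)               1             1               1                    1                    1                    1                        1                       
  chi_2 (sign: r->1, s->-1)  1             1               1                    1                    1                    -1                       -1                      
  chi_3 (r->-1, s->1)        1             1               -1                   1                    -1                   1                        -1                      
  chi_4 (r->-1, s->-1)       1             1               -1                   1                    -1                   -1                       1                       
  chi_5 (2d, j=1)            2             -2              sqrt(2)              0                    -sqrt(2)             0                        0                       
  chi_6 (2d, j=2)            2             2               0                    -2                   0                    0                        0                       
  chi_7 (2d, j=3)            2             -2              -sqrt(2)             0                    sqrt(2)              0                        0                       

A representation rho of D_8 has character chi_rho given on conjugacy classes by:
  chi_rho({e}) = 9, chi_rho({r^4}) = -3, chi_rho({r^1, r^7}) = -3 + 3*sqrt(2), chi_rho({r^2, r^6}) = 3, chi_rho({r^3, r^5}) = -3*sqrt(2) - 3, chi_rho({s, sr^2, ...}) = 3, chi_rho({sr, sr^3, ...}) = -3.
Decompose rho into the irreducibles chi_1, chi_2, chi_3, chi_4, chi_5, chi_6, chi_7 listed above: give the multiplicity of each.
Multiplicities: chi_1: 0, chi_2: 0, chi_3: 3, chi_4: 0, chi_5: 3, chi_6: 0, chi_7: 0.

Explanation: Use <chi_rho, chi> = (1/|G|) sum_C |C| * chi_rho(C) * conj(chi(C)) with |G| = 16 for each irreducible chi in the table:
  <chi_rho, chi_1> = (1/16)[1*(9)*conj(1) + 1*(-3)*conj(1) + 2*(-3 + 3*sqrt(2))*conj(1) + 2*(3)*conj(1) + 2*(-3*sqrt(2) - 3)*conj(1) + 4*(3)*conj(1) + 4*(-3)*conj(1)]
      = (1/16)[(9) + (-3) + (-6 + 6*sqrt(2)) + (6) + (-6*sqrt(2) - 6) + (12) + (-12)] = 0/16 = 0
  <chi_rho, chi_2> = (1/16)[1*(9)*conj(1) + 1*(-3)*conj(1) + 2*(-3 + 3*sqrt(2))*conj(1) + 2*(3)*conj(1) + 2*(-3*sqrt(2) - 3)*conj(1) + 4*(3)*conj(-1) + 4*(-3)*conj(-1)]
      = (1/16)[(9) + (-3) + (-6 + 6*sqrt(2)) + (6) + (-6*sqrt(2) - 6) + (-12) + (12)] = 0/16 = 0
  <chi_rho, chi_3> = (1/16)[1*(9)*conj(1) + 1*(-3)*conj(1) + 2*(-3 + 3*sqrt(2))*conj(-1) + 2*(3)*conj(1) + 2*(-3*sqrt(2) - 3)*conj(-1) + 4*(3)*conj(1) + 4*(-3)*conj(-1)]
      = (1/16)[(9) + (-3) + (6 - 6*sqrt(2)) + (6) + (6 + 6*sqrt(2)) + (12) + (12)] = 48/16 = 3
  <chi_rho, chi_4> = (1/16)[1*(9)*conj(1) + 1*(-3)*conj(1) + 2*(-3 + 3*sqrt(2))*conj(-1) + 2*(3)*conj(1) + 2*(-3*sqrt(2) - 3)*conj(-1) + 4*(3)*conj(-1) + 4*(-3)*conj(1)]
      = (1/16)[(9) + (-3) + (6 - 6*sqrt(2)) + (6) + (6 + 6*sqrt(2)) + (-12) + (-12)] = 0/16 = 0
  <chi_rho, chi_5> = (1/16)[1*(9)*conj(2) + 1*(-3)*conj(-2) + 2*(-3 + 3*sqrt(2))*conj(sqrt(2)) + 2*(3)*conj(0) + 2*(-3*sqrt(2) - 3)*conj(-sqrt(2)) + 4*(3)*conj(0) + 4*(-3)*conj(0)]
      = (1/16)[(18) + (6) + (12 - 6*sqrt(2)) + (0) + (6*sqrt(2) + 12) + (0) + (0)] = 48/16 = 3
  <chi_rho, chi_6> = (1/16)[1*(9)*conj(2) + 1*(-3)*conj(2) + 2*(-3 + 3*sqrt(2))*conj(0) + 2*(3)*conj(-2) + 2*(-3*sqrt(2) - 3)*conj(0) + 4*(3)*conj(0) + 4*(-3)*conj(0)]
      = (1/16)[(18) + (-6) + (0) + (-12) + (0) + (0) + (0)] = 0/16 = 0
  <chi_rho, chi_7> = (1/16)[1*(9)*conj(2) + 1*(-3)*conj(-2) + 2*(-3 + 3*sqrt(2))*conj(-sqrt(2)) + 2*(3)*conj(0) + 2*(-3*sqrt(2) - 3)*conj(sqrt(2)) + 4*(3)*conj(0) + 4*(-3)*conj(0)]
      = (1/16)[(18) + (6) + (-12 + 6*sqrt(2)) + (0) + (-12 - 6*sqrt(2)) + (0) + (0)] = 0/16 = 0
Dimension check: dim(rho) = sum (mult * dim) = 0*1 + 0*1 + 3*1 + 0*1 + 3*2 + 0*2 + 0*2 = 9 = chi_rho(e) = 9.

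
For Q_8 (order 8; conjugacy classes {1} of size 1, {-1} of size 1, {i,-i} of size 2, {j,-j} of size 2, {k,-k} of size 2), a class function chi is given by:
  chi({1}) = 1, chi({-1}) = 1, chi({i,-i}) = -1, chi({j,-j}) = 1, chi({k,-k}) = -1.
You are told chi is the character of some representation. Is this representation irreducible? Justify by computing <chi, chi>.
Irreducible: <chi, chi> = 1.

Justification: <chi, chi> = (1/|G|) sum_C |C| * |chi(C)|^2 = (1/8)[1*|1|^2 + 1*|1|^2 + 2*|-1|^2 + 2*|1|^2 + 2*|-1|^2]
  = (1/8)[(1) + (1) + (2) + (2) + (2)] = 8/8 = 1.
A character is irreducible iff <chi, chi> = 1, so this representation is irreducible.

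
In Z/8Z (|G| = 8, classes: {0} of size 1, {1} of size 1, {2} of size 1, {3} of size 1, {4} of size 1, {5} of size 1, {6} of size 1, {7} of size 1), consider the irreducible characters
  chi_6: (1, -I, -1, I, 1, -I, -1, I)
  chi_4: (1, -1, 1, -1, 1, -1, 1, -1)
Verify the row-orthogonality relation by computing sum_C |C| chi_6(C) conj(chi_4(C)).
Sum = 0; so <chi_6, chi_4> = 0 (distinct irreducibles are orthogonal).

Compute term by term over conjugacy classes (|C| * chi_6(C) * conj(chi_4(C))):
  1*(1)*conj(1) + 1*(-I)*conj(-1) + 1*(-1)*conj(1) + 1*(I)*conj(-1) + 1*(1)*conj(1) + 1*(-I)*conj(-1) + 1*(-1)*conj(1) + 1*(I)*conj(-1)
  = (1) + (I) + (-1) + (-I) + (1) + (I) + (-1) + (-I)
  = 0.
(Exp terms are combined using exp(i*s)*conj(exp(i*t)) = exp(i*(s-t)), and sums of them are collapsed using the identity that for every m > 1 the m distinct m-th roots of unity sum to 0, e.g. 1 + exp(2*I*pi/3) + exp(-2*I*pi/3) = 0.)
Dividing by |G| = 8 gives 0/8 = 0, matching the row-orthogonality relation <chi_6, chi_4> = [chi_6 = chi_4].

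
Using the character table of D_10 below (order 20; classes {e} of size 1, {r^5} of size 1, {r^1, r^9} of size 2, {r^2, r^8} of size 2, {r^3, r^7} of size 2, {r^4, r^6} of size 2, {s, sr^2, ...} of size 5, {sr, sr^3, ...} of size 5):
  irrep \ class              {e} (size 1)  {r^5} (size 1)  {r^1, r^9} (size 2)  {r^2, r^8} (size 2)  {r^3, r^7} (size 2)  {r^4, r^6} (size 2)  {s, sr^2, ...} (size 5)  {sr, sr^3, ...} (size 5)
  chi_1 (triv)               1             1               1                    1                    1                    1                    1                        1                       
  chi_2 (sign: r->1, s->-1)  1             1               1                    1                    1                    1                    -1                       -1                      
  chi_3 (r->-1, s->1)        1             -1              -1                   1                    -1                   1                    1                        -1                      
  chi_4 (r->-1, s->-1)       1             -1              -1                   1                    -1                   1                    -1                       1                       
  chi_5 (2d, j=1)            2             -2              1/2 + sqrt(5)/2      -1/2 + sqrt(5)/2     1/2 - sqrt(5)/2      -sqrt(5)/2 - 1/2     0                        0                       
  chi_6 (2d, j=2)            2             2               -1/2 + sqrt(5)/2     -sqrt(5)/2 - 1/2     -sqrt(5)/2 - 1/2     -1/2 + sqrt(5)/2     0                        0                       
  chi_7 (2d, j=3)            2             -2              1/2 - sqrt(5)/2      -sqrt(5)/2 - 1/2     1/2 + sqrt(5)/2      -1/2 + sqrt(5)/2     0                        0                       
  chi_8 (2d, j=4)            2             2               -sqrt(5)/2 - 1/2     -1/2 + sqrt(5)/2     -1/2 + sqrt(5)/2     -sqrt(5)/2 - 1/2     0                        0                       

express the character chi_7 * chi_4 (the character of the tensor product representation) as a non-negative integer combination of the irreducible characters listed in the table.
chi_7 tensor chi_4 = chi_6 (all other irreducibles have multiplicity 0).

Reasoning: The character of a tensor product is the pointwise product (chi_7 * chi_4)(C) = chi_7(C) * chi_4(C):
  {e}: (2)*(1), {r^5}: (-2)*(-1), {r^1, r^9}: (1/2 - sqrt(5)/2)*(-1), {r^2, r^8}: (-sqrt(5)/2 - 1/2)*(1), {r^3, r^7}: (1/2 + sqrt(5)/2)*(-1), {r^4, r^6}: (-1/2 + sqrt(5)/2)*(1), {s, sr^2, ...}: (0)*(-1), {sr, sr^3, ...}: (0)*(1)
so (chi_7 * chi_4) takes values
  {e} -> 2, {r^5} -> 2, {r^1, r^9} -> -1/2 + sqrt(5)/2, {r^2, r^8} -> -sqrt(5)/2 - 1/2, {r^3, r^7} -> -sqrt(5)/2 - 1/2, {r^4, r^6} -> -1/2 + sqrt(5)/2, {s, sr^2, ...} -> 0, {sr, sr^3, ...} -> 0.
Now take the inner product of this character with each irreducible chi from the table, <chi_7*chi_4, chi> = (1/20) sum_C |C| (chi_7*chi_4)(C) conj(chi(C)):
  <chi_7*chi_4, chi_1> = (1/20)[1*(2)*conj(1) + 1*(2)*conj(1) + 2*(-1/2 + sqrt(5)/2)*conj(1) + 2*(-sqrt(5)/2 - 1/2)*conj(1) + 2*(-sqrt(5)/2 - 1/2)*conj(1) + 2*(-1/2 + sqrt(5)/2)*conj(1) + 5*(0)*conj(1) + 5*(0)*conj(1)]
      = (1/20)[(2) + (2) + (-1 + sqrt(5)) + (-sqrt(5) - 1) + (-sqrt(5) - 1) + (-1 + sqrt(5)) + (0) + (0)] = 0/20 = 0
  <chi_7*chi_4, chi_2> = (1/20)[1*(2)*conj(1) + 1*(2)*conj(1) + 2*(-1/2 + sqrt(5)/2)*conj(1) + 2*(-sqrt(5)/2 - 1/2)*conj(1) + 2*(-sqrt(5)/2 - 1/2)*conj(1) + 2*(-1/2 + sqrt(5)/2)*conj(1) + 5*(0)*conj(-1) + 5*(0)*conj(-1)]
      = (1/20)[(2) + (2) + (-1 + sqrt(5)) + (-sqrt(5) - 1) + (-sqrt(5) - 1) + (-1 + sqrt(5)) + (0) + (0)] = 0/20 = 0
  <chi_7*chi_4, chi_3> = (1/20)[1*(2)*conj(1) + 1*(2)*conj(-1) + 2*(-1/2 + sqrt(5)/2)*conj(-1) + 2*(-sqrt(5)/2 - 1/2)*conj(1) + 2*(-sqrt(5)/2 - 1/2)*conj(-1) + 2*(-1/2 + sqrt(5)/2)*conj(1) + 5*(0)*conj(1) + 5*(0)*conj(-1)]
      = (1/20)[(2) + (-2) + (1 - sqrt(5)) + (-sqrt(5) - 1) + (1 + sqrt(5)) + (-1 + sqrt(5)) + (0) + (0)] = 0/20 = 0
  <chi_7*chi_4, chi_4> = (1/20)[1*(2)*conj(1) + 1*(2)*conj(-1) + 2*(-1/2 + sqrt(5)/2)*conj(-1) + 2*(-sqrt(5)/2 - 1/2)*conj(1) + 2*(-sqrt(5)/2 - 1/2)*conj(-1) + 2*(-1/2 + sqrt(5)/2)*conj(1) + 5*(0)*conj(-1) + 5*(0)*conj(1)]
      = (1/20)[(2) + (-2) + (1 - sqrt(5)) + (-sqrt(5) - 1) + (1 + sqrt(5)) + (-1 + sqrt(5)) + (0) + (0)] = 0/20 = 0
  <chi_7*chi_4, chi_5> = (1/20)[1*(2)*conj(2) + 1*(2)*conj(-2) + 2*(-1/2 + sqrt(5)/2)*conj(1/2 + sqrt(5)/2) + 2*(-sqrt(5)/2 - 1/2)*conj(-1/2 + sqrt(5)/2) + 2*(-sqrt(5)/2 - 1/2)*conj(1/2 - sqrt(5)/2) + 2*(-1/2 + sqrt(5)/2)*conj(-sqrt(5)/2 - 1/2) + 5*(0)*conj(0) + 5*(0)*conj(0)]
      = (1/20)[(4) + (-4) + (2) + (-2) + (2) + (-2) + (0) + (0)] = 0/20 = 0
  <chi_7*chi_4, chi_6> = (1/20)[1*(2)*conj(2) + 1*(2)*conj(2) + 2*(-1/2 + sqrt(5)/2)*conj(-1/2 + sqrt(5)/2) + 2*(-sqrt(5)/2 - 1/2)*conj(-sqrt(5)/2 - 1/2) + 2*(-sqrt(5)/2 - 1/2)*conj(-sqrt(5)/2 - 1/2) + 2*(-1/2 + sqrt(5)/2)*conj(-1/2 + sqrt(5)/2) + 5*(0)*conj(0) + 5*(0)*conj(0)]
      = (1/20)[(4) + (4) + (3 - sqrt(5)) + (sqrt(5) + 3) + (sqrt(5) + 3) + (3 - sqrt(5)) + (0) + (0)] = 20/20 = 1
  <chi_7*chi_4, chi_7> = (1/20)[1*(2)*conj(2) + 1*(2)*conj(-2) + 2*(-1/2 + sqrt(5)/2)*conj(1/2 - sqrt(5)/2) + 2*(-sqrt(5)/2 - 1/2)*conj(-sqrt(5)/2 - 1/2) + 2*(-sqrt(5)/2 - 1/2)*conj(1/2 + sqrt(5)/2) + 2*(-1/2 + sqrt(5)/2)*conj(-1/2 + sqrt(5)/2) + 5*(0)*conj(0) + 5*(0)*conj(0)]
      = (1/20)[(4) + (-4) + (-3 + sqrt(5)) + (sqrt(5) + 3) + (-3 - sqrt(5)) + (3 - sqrt(5)) + (0) + (0)] = 0/20 = 0
  <chi_7*chi_4, chi_8> = (1/20)[1*(2)*conj(2) + 1*(2)*conj(2) + 2*(-1/2 + sqrt(5)/2)*conj(-sqrt(5)/2 - 1/2) + 2*(-sqrt(5)/2 - 1/2)*conj(-1/2 + sqrt(5)/2) + 2*(-sqrt(5)/2 - 1/2)*conj(-1/2 + sqrt(5)/2) + 2*(-1/2 + sqrt(5)/2)*conj(-sqrt(5)/2 - 1/2) + 5*(0)*conj(0) + 5*(0)*conj(0)]
      = (1/20)[(4) + (4) + (-2) + (-2) + (-2) + (-2) + (0) + (0)] = 0/20 = 0
Hence the multiplicities are chi_6: 1. Dimension check: dim(chi_7)*dim(chi_4) = 2*1 = 2 and sum (mult * dim) = 1*2 = 2.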